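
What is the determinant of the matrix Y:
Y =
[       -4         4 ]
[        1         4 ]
det(Y) = -20

For a 2×2 matrix [[a, b], [c, d]], det = a*d - b*c.
det(Y) = (-4)*(4) - (4)*(1) = -16 - 4 = -20.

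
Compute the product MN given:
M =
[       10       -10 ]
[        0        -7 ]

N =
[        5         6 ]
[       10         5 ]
MN =
[      -50        10 ]
[      -70       -35 ]

Matrix multiplication: (MN)[i][j] = sum over k of M[i][k] * N[k][j].
  (MN)[0][0] = (10)*(5) + (-10)*(10) = -50
  (MN)[0][1] = (10)*(6) + (-10)*(5) = 10
  (MN)[1][0] = (0)*(5) + (-7)*(10) = -70
  (MN)[1][1] = (0)*(6) + (-7)*(5) = -35
MN =
[      -50        10 ]
[      -70       -35 ]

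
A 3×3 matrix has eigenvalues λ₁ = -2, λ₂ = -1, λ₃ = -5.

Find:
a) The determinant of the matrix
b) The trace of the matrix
det = -10, trace = -8

Two standard eigenvalue identities:
- det(A) equals the product of the eigenvalues (counted with multiplicity).
- trace(A) equals the sum of the eigenvalues.
det(A) = (-2)*(-1)*(-5) = -10.
trace(A) = -2 - 1 - 5 = -8.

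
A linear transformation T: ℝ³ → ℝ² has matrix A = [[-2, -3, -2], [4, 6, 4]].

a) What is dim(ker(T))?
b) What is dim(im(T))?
dim(ker) = 2, dim(im) = 1

Observe that row 2 = -2 × row 1 (so the rows are linearly dependent).
Thus rank(A) = 1 (only one linearly independent row).
dim(im(T)) = rank(A) = 1.
By the rank-nullity theorem applied to T: ℝ³ → ℝ², rank(A) + nullity(A) = 3 (the domain dimension), so dim(ker(T)) = 3 - 1 = 2.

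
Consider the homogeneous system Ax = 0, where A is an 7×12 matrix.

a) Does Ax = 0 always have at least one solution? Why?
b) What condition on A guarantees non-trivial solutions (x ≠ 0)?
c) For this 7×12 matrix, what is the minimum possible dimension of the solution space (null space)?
a) Yes, x = 0 is always a solution. b) When A has linearly dependent columns (rank < n). c) Minimum nullity = 5.

a) x = 0 satisfies A·0 = 0, so the zero vector is always a solution.
b) Non-trivial solutions exist iff the columns of A are linearly dependent, equivalently rank(A) < n (the number of columns).
c) By rank-nullity, rank(A) + nullity(A) = n = 12. Since A has only 7 rows, rank(A) ≤ 7, so nullity(A) ≥ 12 - 7 = 5.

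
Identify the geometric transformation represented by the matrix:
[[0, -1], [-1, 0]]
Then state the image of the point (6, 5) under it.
reflection across the line y = -x; image of (6, 5) is (-5, -6)

This is a symmetric orthogonal matrix with determinant -1, which characterizes a reflection in ℝ².
The matrix [[0, -1], [-1, 0]] represents: reflection across the line y = -x.
Applying it to (6, 5): [0·6 + -1·5, -1·6 + 0·5] = (-5, -6).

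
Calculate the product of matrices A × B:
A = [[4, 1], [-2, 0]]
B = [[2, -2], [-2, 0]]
[[6, -8], [-4, 4]]

Matrix multiplication:
C[0][0] = 4×2 + 1×-2 = 6
C[0][1] = 4×-2 + 1×0 = -8
C[1][0] = -2×2 + 0×-2 = -4
C[1][1] = -2×-2 + 0×0 = 4
Result: [[6, -8], [-4, 4]]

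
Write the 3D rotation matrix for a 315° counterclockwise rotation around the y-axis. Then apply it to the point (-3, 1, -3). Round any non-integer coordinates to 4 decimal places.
R = [[√2/2, 0, -√2/2], [0, 1, 0], [√2/2, 0, √2/2]]; R·(-3, 1, -3) = (0.0000, 1.0000, -4.2426)

Rotation matrix for 315° around y-axis:
cos(315°) = √2/2, sin(315°) = -√2/2
R = [[√2/2, 0, -√2/2], [0, 1, 0], [√2/2, 0, √2/2]]
Apply to (-3, 1, -3): R·[-3, 1, -3]ᵀ = (0.0000, 1.0000, -4.2426)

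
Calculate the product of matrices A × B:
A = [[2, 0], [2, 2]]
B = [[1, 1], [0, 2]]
[[2, 2], [2, 6]]

Matrix multiplication:
C[0][0] = 2×1 + 0×0 = 2
C[0][1] = 2×1 + 0×2 = 2
C[1][0] = 2×1 + 2×0 = 2
C[1][1] = 2×1 + 2×2 = 6
Result: [[2, 2], [2, 6]]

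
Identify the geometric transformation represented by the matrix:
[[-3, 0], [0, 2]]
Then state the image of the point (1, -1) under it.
non-uniform scaling by (-3, 2); image of (1, -1) is (-3, -2)

This is diagonal with distinct entries, so it scales the x-axis by -3 and the y-axis by 2.
The matrix [[-3, 0], [0, 2]] represents: non-uniform scaling by (-3, 2).
Applying it to (1, -1): [-3·1 + 0·-1, 0·1 + 2·-1] = (-3, -2).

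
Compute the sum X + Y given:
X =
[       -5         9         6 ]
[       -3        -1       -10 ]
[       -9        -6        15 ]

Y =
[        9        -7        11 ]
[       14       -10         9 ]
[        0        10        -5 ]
X + Y =
[        4         2        17 ]
[       11       -11        -1 ]
[       -9         4        10 ]

Matrix addition is elementwise: (X+Y)[i][j] = X[i][j] + Y[i][j].
  (X+Y)[0][0] = (-5) + (9) = 4
  (X+Y)[0][1] = (9) + (-7) = 2
  (X+Y)[0][2] = (6) + (11) = 17
  (X+Y)[1][0] = (-3) + (14) = 11
  (X+Y)[1][1] = (-1) + (-10) = -11
  (X+Y)[1][2] = (-10) + (9) = -1
  (X+Y)[2][0] = (-9) + (0) = -9
  (X+Y)[2][1] = (-6) + (10) = 4
  (X+Y)[2][2] = (15) + (-5) = 10
X + Y =
[        4         2        17 ]
[       11       -11        -1 ]
[       -9         4        10 ]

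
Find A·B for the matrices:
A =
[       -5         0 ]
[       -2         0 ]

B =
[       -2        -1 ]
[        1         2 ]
AB =
[       10         5 ]
[        4         2 ]

Matrix multiplication: (AB)[i][j] = sum over k of A[i][k] * B[k][j].
  (AB)[0][0] = (-5)*(-2) + (0)*(1) = 10
  (AB)[0][1] = (-5)*(-1) + (0)*(2) = 5
  (AB)[1][0] = (-2)*(-2) + (0)*(1) = 4
  (AB)[1][1] = (-2)*(-1) + (0)*(2) = 2
AB =
[       10         5 ]
[        4         2 ]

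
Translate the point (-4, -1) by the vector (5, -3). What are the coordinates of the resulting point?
(1, -4)

Translation by (5, -3):
x' = -4 + 5 = 1
y' = -1 + -3 = -4
Homogeneous matrix: [[1, 0, 5], [0, 1, -3], [0, 0, 1]]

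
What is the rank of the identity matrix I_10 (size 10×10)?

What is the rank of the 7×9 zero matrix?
rank(I_10) = 10, rank(0) = 0

The identity I_10 has 10 columns that are the standard basis vectors e_1, …, e_10. These are linearly independent, so all 10 columns are pivots and rank(I_10) = 10.
The 7×9 zero matrix has every entry zero, so every row is the zero row and there are no pivots; rank(0) = 0.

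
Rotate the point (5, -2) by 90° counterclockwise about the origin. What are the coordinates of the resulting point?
(2, 5)

Rotation matrix R(θ) = [[cos θ, -sin θ], [sin θ, cos θ]]; for θ = 90°:
R = [[0, -1], [1, 0]]
Result: R × [5, -2]ᵀ = [0·5 + (-1)·-2, 1·5 + (0)·-2]ᵀ = (2, 5)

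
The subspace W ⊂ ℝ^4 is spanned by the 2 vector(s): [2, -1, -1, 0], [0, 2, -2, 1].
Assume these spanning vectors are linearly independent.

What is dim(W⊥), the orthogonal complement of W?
dim(W⊥) = 2

For any subspace W of ℝ^n, dim(W) + dim(W⊥) = n (the whole-space dimension).
Here the given 2 vectors are linearly independent, so dim(W) = 2.
Thus dim(W⊥) = n - dim(W) = 4 - 2 = 2.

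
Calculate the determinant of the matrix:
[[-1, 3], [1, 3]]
-6

For a 2×2 matrix [[a, b], [c, d]], det = ad - bc
det = (-1)(3) - (3)(1) = -3 - 3 = -6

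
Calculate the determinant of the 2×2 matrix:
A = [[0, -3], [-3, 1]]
-9

For A = [[a, b], [c, d]], det(A) = a*d - b*c.
det(A) = (0)*(1) - (-3)*(-3) = 0 - 9 = -9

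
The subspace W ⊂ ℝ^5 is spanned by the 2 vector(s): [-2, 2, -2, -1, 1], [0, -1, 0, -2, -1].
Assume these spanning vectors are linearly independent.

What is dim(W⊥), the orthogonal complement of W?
dim(W⊥) = 3

For any subspace W of ℝ^n, dim(W) + dim(W⊥) = n (the whole-space dimension).
Here the given 2 vectors are linearly independent, so dim(W) = 2.
Thus dim(W⊥) = n - dim(W) = 5 - 2 = 3.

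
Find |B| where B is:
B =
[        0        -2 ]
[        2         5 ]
det(B) = 4

For a 2×2 matrix [[a, b], [c, d]], det = a*d - b*c.
det(B) = (0)*(5) - (-2)*(2) = 0 + 4 = 4.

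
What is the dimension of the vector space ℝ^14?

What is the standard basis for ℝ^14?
Dimension = 14; standard basis = {e_1, e_2, e_3, …, e_14}

ℝ^14 is the space of 14-tuples of real numbers; its dimension is 14.
The standard basis consists of 14 vectors: e_1, e_2, e_3, …, e_14, where e_i is the vector with 1 in position i and 0 elsewhere.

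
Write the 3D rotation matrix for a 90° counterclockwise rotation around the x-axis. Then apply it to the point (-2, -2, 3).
R = [[1, 0, 0], [0, 0, -1], [0, 1, 0]]; R·(-2, -2, 3) = (-2, -3, -2)

Rotation matrix for 90° around x-axis:
cos(90°) = 0, sin(90°) = 1
R = [[1, 0, 0], [0, 0, -1], [0, 1, 0]]
Apply to (-2, -2, 3): R·[-2, -2, 3]ᵀ = (-2, -3, -2)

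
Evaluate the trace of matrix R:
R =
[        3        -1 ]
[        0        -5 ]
tr(R) = 3 - 5 = -2

The trace of a square matrix is the sum of its diagonal entries.
Diagonal entries of R: R[0][0] = 3, R[1][1] = -5.
tr(R) = 3 - 5 = -2.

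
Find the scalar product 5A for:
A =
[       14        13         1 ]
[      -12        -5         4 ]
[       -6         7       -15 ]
5A =
[       70        65         5 ]
[      -60       -25        20 ]
[      -30        35       -75 ]

Scalar multiplication is elementwise: (5A)[i][j] = 5 * A[i][j].
  (5A)[0][0] = 5 * (14) = 70
  (5A)[0][1] = 5 * (13) = 65
  (5A)[0][2] = 5 * (1) = 5
  (5A)[1][0] = 5 * (-12) = -60
  (5A)[1][1] = 5 * (-5) = -25
  (5A)[1][2] = 5 * (4) = 20
  (5A)[2][0] = 5 * (-6) = -30
  (5A)[2][1] = 5 * (7) = 35
  (5A)[2][2] = 5 * (-15) = -75
5A =
[       70        65         5 ]
[      -60       -25        20 ]
[      -30        35       -75 ]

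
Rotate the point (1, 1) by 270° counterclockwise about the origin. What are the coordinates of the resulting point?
(1, -1)

Rotation matrix R(θ) = [[cos θ, -sin θ], [sin θ, cos θ]]; for θ = 270°:
R = [[0, 1], [-1, 0]]
Result: R × [1, 1]ᵀ = [0·1 + (1)·1, -1·1 + (0)·1]ᵀ = (1, -1)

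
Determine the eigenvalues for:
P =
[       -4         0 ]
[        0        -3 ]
λ = -4, -3

Solve det(P - λI) = 0. For a 2×2 matrix the characteristic equation is λ² - (trace)λ + det = 0.
trace(P) = a + d = -4 - 3 = -7.
det(P) = a*d - b*c = (-4)*(-3) - (0)*(0) = 12 - 0 = 12.
Characteristic equation: λ² - (-7)λ + (12) = 0.
Discriminant = (-7)² - 4*(12) = 49 - 48 = 1.
λ = (-7 ± √1) / 2 = (-7 ± 1) / 2 = -4, -3.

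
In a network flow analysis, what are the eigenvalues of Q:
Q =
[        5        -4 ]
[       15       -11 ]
λ = -5, -1

Solve det(Q - λI) = 0. For a 2×2 matrix the characteristic equation is λ² - (trace)λ + det = 0.
trace(Q) = a + d = 5 - 11 = -6.
det(Q) = a*d - b*c = (5)*(-11) - (-4)*(15) = -55 + 60 = 5.
Characteristic equation: λ² - (-6)λ + (5) = 0.
Discriminant = (-6)² - 4*(5) = 36 - 20 = 16.
λ = (-6 ± √16) / 2 = (-6 ± 4) / 2 = -5, -1.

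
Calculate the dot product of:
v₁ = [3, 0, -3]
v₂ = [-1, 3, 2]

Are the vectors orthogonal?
-9, No

The dot product is the sum of products of corresponding components.
v₁·v₂ = (3)*(-1) + (0)*(3) + (-3)*(2) = -3 + 0 - 6 = -9.
Two vectors are orthogonal iff their dot product is 0; here the dot product is -9, so the vectors are not orthogonal.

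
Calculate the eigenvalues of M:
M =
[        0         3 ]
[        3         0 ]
λ = -3, 3

Solve det(M - λI) = 0. For a 2×2 matrix the characteristic equation is λ² - (trace)λ + det = 0.
trace(M) = a + d = 0 + 0 = 0.
det(M) = a*d - b*c = (0)*(0) - (3)*(3) = 0 - 9 = -9.
Characteristic equation: λ² - (0)λ + (-9) = 0.
Discriminant = (0)² - 4*(-9) = 0 + 36 = 36.
λ = (0 ± √36) / 2 = (0 ± 6) / 2 = -3, 3.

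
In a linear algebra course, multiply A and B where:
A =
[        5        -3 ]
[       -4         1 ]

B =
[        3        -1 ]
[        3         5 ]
AB =
[        6       -20 ]
[       -9         9 ]

Matrix multiplication: (AB)[i][j] = sum over k of A[i][k] * B[k][j].
  (AB)[0][0] = (5)*(3) + (-3)*(3) = 6
  (AB)[0][1] = (5)*(-1) + (-3)*(5) = -20
  (AB)[1][0] = (-4)*(3) + (1)*(3) = -9
  (AB)[1][1] = (-4)*(-1) + (1)*(5) = 9
AB =
[        6       -20 ]
[       -9         9 ]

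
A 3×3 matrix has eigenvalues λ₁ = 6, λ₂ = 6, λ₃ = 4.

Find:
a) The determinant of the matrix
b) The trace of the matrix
det = 144, trace = 16

Two standard eigenvalue identities:
- det(A) equals the product of the eigenvalues (counted with multiplicity).
- trace(A) equals the sum of the eigenvalues.
det(A) = (6)*(6)*(4) = 144.
trace(A) = 6 + 6 + 4 = 16.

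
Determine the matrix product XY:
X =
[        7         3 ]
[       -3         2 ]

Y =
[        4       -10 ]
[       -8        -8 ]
XY =
[        4       -94 ]
[      -28        14 ]

Matrix multiplication: (XY)[i][j] = sum over k of X[i][k] * Y[k][j].
  (XY)[0][0] = (7)*(4) + (3)*(-8) = 4
  (XY)[0][1] = (7)*(-10) + (3)*(-8) = -94
  (XY)[1][0] = (-3)*(4) + (2)*(-8) = -28
  (XY)[1][1] = (-3)*(-10) + (2)*(-8) = 14
XY =
[        4       -94 ]
[      -28        14 ]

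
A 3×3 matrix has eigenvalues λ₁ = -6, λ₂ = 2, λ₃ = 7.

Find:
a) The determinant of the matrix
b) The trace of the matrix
det = -84, trace = 3

Two standard eigenvalue identities:
- det(A) equals the product of the eigenvalues (counted with multiplicity).
- trace(A) equals the sum of the eigenvalues.
det(A) = (-6)*(2)*(7) = -84.
trace(A) = -6 + 2 + 7 = 3.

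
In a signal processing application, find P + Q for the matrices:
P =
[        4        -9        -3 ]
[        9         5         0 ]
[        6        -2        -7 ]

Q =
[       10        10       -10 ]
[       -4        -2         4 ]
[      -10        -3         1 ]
P + Q =
[       14         1       -13 ]
[        5         3         4 ]
[       -4        -5        -6 ]

Matrix addition is elementwise: (P+Q)[i][j] = P[i][j] + Q[i][j].
  (P+Q)[0][0] = (4) + (10) = 14
  (P+Q)[0][1] = (-9) + (10) = 1
  (P+Q)[0][2] = (-3) + (-10) = -13
  (P+Q)[1][0] = (9) + (-4) = 5
  (P+Q)[1][1] = (5) + (-2) = 3
  (P+Q)[1][2] = (0) + (4) = 4
  (P+Q)[2][0] = (6) + (-10) = -4
  (P+Q)[2][1] = (-2) + (-3) = -5
  (P+Q)[2][2] = (-7) + (1) = -6
P + Q =
[       14         1       -13 ]
[        5         3         4 ]
[       -4        -5        -6 ]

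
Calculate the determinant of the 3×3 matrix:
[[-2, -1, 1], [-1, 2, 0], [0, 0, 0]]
0

Expansion along first row:
det = -2·det([[2,0],[0,0]]) - -1·det([[-1,0],[0,0]]) + 1·det([[-1,2],[0,0]])
    = -2·(2·0 - 0·0) - -1·(-1·0 - 0·0) + 1·(-1·0 - 2·0)
    = -2·0 - -1·0 + 1·0
    = 0 + 0 + 0 = 0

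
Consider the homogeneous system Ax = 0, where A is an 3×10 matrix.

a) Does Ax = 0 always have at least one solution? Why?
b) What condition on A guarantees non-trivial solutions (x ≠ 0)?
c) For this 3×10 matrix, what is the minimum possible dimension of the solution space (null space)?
a) Yes, x = 0 is always a solution. b) When A has linearly dependent columns (rank < n). c) Minimum nullity = 7.

a) x = 0 satisfies A·0 = 0, so the zero vector is always a solution.
b) Non-trivial solutions exist iff the columns of A are linearly dependent, equivalently rank(A) < n (the number of columns).
c) By rank-nullity, rank(A) + nullity(A) = n = 10. Since A has only 3 rows, rank(A) ≤ 3, so nullity(A) ≥ 10 - 3 = 7.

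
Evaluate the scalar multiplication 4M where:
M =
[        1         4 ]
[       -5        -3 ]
4M =
[        4        16 ]
[      -20       -12 ]

Scalar multiplication is elementwise: (4M)[i][j] = 4 * M[i][j].
  (4M)[0][0] = 4 * (1) = 4
  (4M)[0][1] = 4 * (4) = 16
  (4M)[1][0] = 4 * (-5) = -20
  (4M)[1][1] = 4 * (-3) = -12
4M =
[        4        16 ]
[      -20       -12 ]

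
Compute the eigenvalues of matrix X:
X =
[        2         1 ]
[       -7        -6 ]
λ = -5, 1

Solve det(X - λI) = 0. For a 2×2 matrix the characteristic equation is λ² - (trace)λ + det = 0.
trace(X) = a + d = 2 - 6 = -4.
det(X) = a*d - b*c = (2)*(-6) - (1)*(-7) = -12 + 7 = -5.
Characteristic equation: λ² - (-4)λ + (-5) = 0.
Discriminant = (-4)² - 4*(-5) = 16 + 20 = 36.
λ = (-4 ± √36) / 2 = (-4 ± 6) / 2 = -5, 1.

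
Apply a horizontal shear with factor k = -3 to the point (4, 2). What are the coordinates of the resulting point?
(-2, 2)

Shear matrix for horizontal shear with factor k = -3:
[[1, -3], [0, 1]]
Result: (4, 2) → (-2, 2)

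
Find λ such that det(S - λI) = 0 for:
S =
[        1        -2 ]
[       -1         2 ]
λ = 0, 3

Solve det(S - λI) = 0. For a 2×2 matrix the characteristic equation is λ² - (trace)λ + det = 0.
trace(S) = a + d = 1 + 2 = 3.
det(S) = a*d - b*c = (1)*(2) - (-2)*(-1) = 2 - 2 = 0.
Characteristic equation: λ² - (3)λ + (0) = 0.
Discriminant = (3)² - 4*(0) = 9 - 0 = 9.
λ = (3 ± √9) / 2 = (3 ± 3) / 2 = 0, 3.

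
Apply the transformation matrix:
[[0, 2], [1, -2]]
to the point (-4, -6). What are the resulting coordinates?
(-12, 8)

Matrix multiplication:
[[0, 2], [1, -2]] × [-4, -6]ᵀ
= [0×-4 + 2×-6, 1×-4 + -2×-6]ᵀ
= [-12.0000, 8.0000]ᵀ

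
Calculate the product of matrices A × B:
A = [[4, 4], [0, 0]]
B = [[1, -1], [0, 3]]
[[4, 8], [0, 0]]

Matrix multiplication:
C[0][0] = 4×1 + 4×0 = 4
C[0][1] = 4×-1 + 4×3 = 8
C[1][0] = 0×1 + 0×0 = 0
C[1][1] = 0×-1 + 0×3 = 0
Result: [[4, 8], [0, 0]]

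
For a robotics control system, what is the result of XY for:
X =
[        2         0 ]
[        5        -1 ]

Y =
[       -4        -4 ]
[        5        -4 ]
XY =
[       -8        -8 ]
[      -25       -16 ]

Matrix multiplication: (XY)[i][j] = sum over k of X[i][k] * Y[k][j].
  (XY)[0][0] = (2)*(-4) + (0)*(5) = -8
  (XY)[0][1] = (2)*(-4) + (0)*(-4) = -8
  (XY)[1][0] = (5)*(-4) + (-1)*(5) = -25
  (XY)[1][1] = (5)*(-4) + (-1)*(-4) = -16
XY =
[       -8        -8 ]
[      -25       -16 ]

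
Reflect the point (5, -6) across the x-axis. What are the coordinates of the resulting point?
(5, 6)

Reflection across x-axis: (5, -6) → (5, 6)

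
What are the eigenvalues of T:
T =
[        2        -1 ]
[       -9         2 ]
λ = -1, 5

Solve det(T - λI) = 0. For a 2×2 matrix the characteristic equation is λ² - (trace)λ + det = 0.
trace(T) = a + d = 2 + 2 = 4.
det(T) = a*d - b*c = (2)*(2) - (-1)*(-9) = 4 - 9 = -5.
Characteristic equation: λ² - (4)λ + (-5) = 0.
Discriminant = (4)² - 4*(-5) = 16 + 20 = 36.
λ = (4 ± √36) / 2 = (4 ± 6) / 2 = -1, 5.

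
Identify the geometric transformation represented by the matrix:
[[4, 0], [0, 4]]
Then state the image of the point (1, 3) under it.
uniform scaling by factor 4; image of (1, 3) is (4, 12)

This is a diagonal matrix with equal entries 4, so it scales both axes by the same factor 4.
The matrix [[4, 0], [0, 4]] represents: uniform scaling by factor 4.
Applying it to (1, 3): [4·1 + 0·3, 0·1 + 4·3] = (4, 12).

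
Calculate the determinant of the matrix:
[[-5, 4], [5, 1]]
-25

For a 2×2 matrix [[a, b], [c, d]], det = ad - bc
det = (-5)(1) - (4)(5) = -5 - 20 = -25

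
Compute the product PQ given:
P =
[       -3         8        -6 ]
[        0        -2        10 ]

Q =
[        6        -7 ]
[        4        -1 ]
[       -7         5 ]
PQ =
[       56       -17 ]
[      -78        52 ]

Matrix multiplication: (PQ)[i][j] = sum over k of P[i][k] * Q[k][j].
  (PQ)[0][0] = (-3)*(6) + (8)*(4) + (-6)*(-7) = 56
  (PQ)[0][1] = (-3)*(-7) + (8)*(-1) + (-6)*(5) = -17
  (PQ)[1][0] = (0)*(6) + (-2)*(4) + (10)*(-7) = -78
  (PQ)[1][1] = (0)*(-7) + (-2)*(-1) + (10)*(5) = 52
PQ =
[       56       -17 ]
[      -78        52 ]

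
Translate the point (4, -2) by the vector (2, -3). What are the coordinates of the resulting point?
(6, -5)

Translation by (2, -3):
x' = 4 + 2 = 6
y' = -2 + -3 = -5
Homogeneous matrix: [[1, 0, 2], [0, 1, -3], [0, 0, 1]]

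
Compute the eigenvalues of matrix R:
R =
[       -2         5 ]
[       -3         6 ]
λ = 1, 3

Solve det(R - λI) = 0. For a 2×2 matrix the characteristic equation is λ² - (trace)λ + det = 0.
trace(R) = a + d = -2 + 6 = 4.
det(R) = a*d - b*c = (-2)*(6) - (5)*(-3) = -12 + 15 = 3.
Characteristic equation: λ² - (4)λ + (3) = 0.
Discriminant = (4)² - 4*(3) = 16 - 12 = 4.
λ = (4 ± √4) / 2 = (4 ± 2) / 2 = 1, 3.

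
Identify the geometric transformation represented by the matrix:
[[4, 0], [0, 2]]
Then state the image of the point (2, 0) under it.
non-uniform scaling by (4, 2); image of (2, 0) is (8, 0)

This is diagonal with distinct entries, so it scales the x-axis by 4 and the y-axis by 2.
The matrix [[4, 0], [0, 2]] represents: non-uniform scaling by (4, 2).
Applying it to (2, 0): [4·2 + 0·0, 0·2 + 2·0] = (8, 0).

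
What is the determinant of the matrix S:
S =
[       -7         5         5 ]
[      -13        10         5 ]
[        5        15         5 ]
det(S) = -600

Expand along row 0 (cofactor expansion): det(S) = a*(e*i - f*h) - b*(d*i - f*g) + c*(d*h - e*g), where the 3×3 is [[a, b, c], [d, e, f], [g, h, i]].
Minor M_00 = (10)*(5) - (5)*(15) = 50 - 75 = -25.
Minor M_01 = (-13)*(5) - (5)*(5) = -65 - 25 = -90.
Minor M_02 = (-13)*(15) - (10)*(5) = -195 - 50 = -245.
det(S) = (-7)*(-25) - (5)*(-90) + (5)*(-245) = 175 + 450 - 1225 = -600.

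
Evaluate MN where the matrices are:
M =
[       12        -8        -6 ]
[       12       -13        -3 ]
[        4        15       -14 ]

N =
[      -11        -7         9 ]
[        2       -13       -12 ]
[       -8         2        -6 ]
MN =
[     -100         8       240 ]
[     -134        79       282 ]
[       98      -251       -60 ]

Matrix multiplication: (MN)[i][j] = sum over k of M[i][k] * N[k][j].
  (MN)[0][0] = (12)*(-11) + (-8)*(2) + (-6)*(-8) = -100
  (MN)[0][1] = (12)*(-7) + (-8)*(-13) + (-6)*(2) = 8
  (MN)[0][2] = (12)*(9) + (-8)*(-12) + (-6)*(-6) = 240
  (MN)[1][0] = (12)*(-11) + (-13)*(2) + (-3)*(-8) = -134
  (MN)[1][1] = (12)*(-7) + (-13)*(-13) + (-3)*(2) = 79
  (MN)[1][2] = (12)*(9) + (-13)*(-12) + (-3)*(-6) = 282
  (MN)[2][0] = (4)*(-11) + (15)*(2) + (-14)*(-8) = 98
  (MN)[2][1] = (4)*(-7) + (15)*(-13) + (-14)*(2) = -251
  (MN)[2][2] = (4)*(9) + (15)*(-12) + (-14)*(-6) = -60
MN =
[     -100         8       240 ]
[     -134        79       282 ]
[       98      -251       -60 ]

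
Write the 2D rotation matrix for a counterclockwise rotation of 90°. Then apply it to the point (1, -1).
R = [[0, -1], [1, 0]]; R·(1, -1) = (1, 1)

Rotation matrix formula: R(θ) = [[cos θ, -sin θ], [sin θ, cos θ]]
For θ = 90°:
cos(90°) = 0
sin(90°) = 1
R = [[0, -1], [1, 0]]
Apply to (1, -1): [0·1 + (-1)·-1, 1·1 + 0·-1] = (1, 1)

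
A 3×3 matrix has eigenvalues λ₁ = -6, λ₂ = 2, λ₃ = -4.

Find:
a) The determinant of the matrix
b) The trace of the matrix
det = 48, trace = -8

Two standard eigenvalue identities:
- det(A) equals the product of the eigenvalues (counted with multiplicity).
- trace(A) equals the sum of the eigenvalues.
det(A) = (-6)*(2)*(-4) = 48.
trace(A) = -6 + 2 - 4 = -8.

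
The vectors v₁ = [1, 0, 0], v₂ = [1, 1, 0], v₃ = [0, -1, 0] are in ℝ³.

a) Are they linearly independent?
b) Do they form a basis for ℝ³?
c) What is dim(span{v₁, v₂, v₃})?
Not independent, not a basis, dim(span) = 2

Check whether v₃ can be written as a linear combination of v₁ and v₂.
v₃ = (1)·v₁ + (-1)·v₂ = [0, -1, 0], so the three vectors are linearly dependent.
Thus they do not form a basis for ℝ³, and dim(span{v₁, v₂, v₃}) = 2 (spanned by v₁ and v₂).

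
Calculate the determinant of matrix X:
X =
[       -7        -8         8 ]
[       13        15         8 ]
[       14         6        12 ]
det(X) = -1628

Expand along row 0 (cofactor expansion): det(X) = a*(e*i - f*h) - b*(d*i - f*g) + c*(d*h - e*g), where the 3×3 is [[a, b, c], [d, e, f], [g, h, i]].
Minor M_00 = (15)*(12) - (8)*(6) = 180 - 48 = 132.
Minor M_01 = (13)*(12) - (8)*(14) = 156 - 112 = 44.
Minor M_02 = (13)*(6) - (15)*(14) = 78 - 210 = -132.
det(X) = (-7)*(132) - (-8)*(44) + (8)*(-132) = -924 + 352 - 1056 = -1628.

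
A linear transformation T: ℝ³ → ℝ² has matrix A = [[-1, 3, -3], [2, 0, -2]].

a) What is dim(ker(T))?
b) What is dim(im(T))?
dim(ker) = 1, dim(im) = 2

The two rows are not scalar multiples of one another (no single k satisfies row 2 = k × row 1), so they are linearly independent.
Thus rank(A) = 2.
dim(im(T)) = rank(A) = 2.
By the rank-nullity theorem applied to T: ℝ³ → ℝ², rank(A) + nullity(A) = 3 (the domain dimension), so dim(ker(T)) = 3 - 2 = 1.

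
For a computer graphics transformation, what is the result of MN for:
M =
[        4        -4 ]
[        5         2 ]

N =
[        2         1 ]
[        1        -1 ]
MN =
[        4         8 ]
[       12         3 ]

Matrix multiplication: (MN)[i][j] = sum over k of M[i][k] * N[k][j].
  (MN)[0][0] = (4)*(2) + (-4)*(1) = 4
  (MN)[0][1] = (4)*(1) + (-4)*(-1) = 8
  (MN)[1][0] = (5)*(2) + (2)*(1) = 12
  (MN)[1][1] = (5)*(1) + (2)*(-1) = 3
MN =
[        4         8 ]
[       12         3 ]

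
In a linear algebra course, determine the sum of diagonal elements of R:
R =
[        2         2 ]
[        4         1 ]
tr(R) = 2 + 1 = 3

The trace of a square matrix is the sum of its diagonal entries.
Diagonal entries of R: R[0][0] = 2, R[1][1] = 1.
tr(R) = 2 + 1 = 3.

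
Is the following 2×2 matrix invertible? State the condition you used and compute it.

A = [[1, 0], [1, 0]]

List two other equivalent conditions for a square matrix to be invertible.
No, not invertible; det(A) = 0 (two rows are equal, so the rows are linearly dependent). Equivalent conditions (failing for this A): rank(A) < 2; Ax = 0 has non-trivial solutions; 0 is an eigenvalue; the columns are linearly dependent.

To check invertibility, compute det(A).
In this matrix, row 0 and the last row are identical, so one row is a scalar multiple of another and the rows are linearly dependent.
A matrix with linearly dependent rows has det = 0 and is not invertible.
Equivalent failed conditions:
- rank(A) < 2.
- Ax = 0 has non-trivial solutions.
- 0 is an eigenvalue.
- The columns are linearly dependent.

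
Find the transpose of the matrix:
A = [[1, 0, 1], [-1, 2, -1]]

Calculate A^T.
[[1, -1], [0, 2], [1, -1]]

The transpose sends entry (i,j) to (j,i); rows become columns.
Row 0 of A: [1, 0, 1] -> column 0 of A^T.
Row 1 of A: [-1, 2, -1] -> column 1 of A^T.
A^T = [[1, -1], [0, 2], [1, -1]]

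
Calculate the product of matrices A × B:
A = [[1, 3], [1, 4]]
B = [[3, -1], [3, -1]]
[[12, -4], [15, -5]]

Matrix multiplication:
C[0][0] = 1×3 + 3×3 = 12
C[0][1] = 1×-1 + 3×-1 = -4
C[1][0] = 1×3 + 4×3 = 15
C[1][1] = 1×-1 + 4×-1 = -5
Result: [[12, -4], [15, -5]]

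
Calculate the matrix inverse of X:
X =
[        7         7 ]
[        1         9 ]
det(X) = 56
X⁻¹ =
[     9/56      -1/8 ]
[    -1/56       1/8 ]

For a 2×2 matrix X = [[a, b], [c, d]] with det(X) ≠ 0, X⁻¹ = (1/det(X)) * [[d, -b], [-c, a]].
det(X) = (7)*(9) - (7)*(1) = 63 - 7 = 56.
X⁻¹ = (1/56) * [[9, -7], [-1, 7]].
Dividing each entry by 56 and reducing:
X⁻¹ =
[     9/56      -1/8 ]
[    -1/56       1/8 ]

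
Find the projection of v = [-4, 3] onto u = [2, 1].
[-2, -1]

The projection of v onto u is proj_u(v) = ((v·u) / (u·u)) · u.
v·u = (-4)*(2) + (3)*(1) = -5.
u·u = (2)*(2) + (1)*(1) = 5.
coefficient = -5 / 5 = -1.
proj_u(v) = -1 · [2, 1] = [-2, -1].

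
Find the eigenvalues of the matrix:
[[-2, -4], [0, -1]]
λ = -2 and λ = -1

Characteristic equation: det(A - λI) = 0
λ² - (trace)λ + (det) = 0
λ² - (-3)λ + (2) = 0
λ² + 3λ + 2 = 0
Solving: λ = -2, -1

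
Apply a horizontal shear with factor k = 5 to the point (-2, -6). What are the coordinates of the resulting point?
(-32, -6)

Shear matrix for horizontal shear with factor k = 5:
[[1, 5], [0, 1]]
Result: (-2, -6) → (-32, -6)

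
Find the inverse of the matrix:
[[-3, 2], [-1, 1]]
[[-1, 2], [-1, 3]]

For [[a,b],[c,d]], inverse = (1/det)·[[d,-b],[-c,a]]
det = -3·1 - 2·-1 = -1
Inverse = (1/-1)·[[1, -2], [1, -3]]
        = [[-1, 2], [-1, 3]]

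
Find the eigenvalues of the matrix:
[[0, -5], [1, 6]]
λ = 1 and λ = 5

Characteristic equation: det(A - λI) = 0
λ² - (trace)λ + (det) = 0
λ² - (6)λ + (5) = 0
λ² - 6λ + 5 = 0
Solving: λ = 1, 5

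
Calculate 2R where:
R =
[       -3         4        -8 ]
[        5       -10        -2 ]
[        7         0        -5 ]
2R =
[       -6         8       -16 ]
[       10       -20        -4 ]
[       14         0       -10 ]

Scalar multiplication is elementwise: (2R)[i][j] = 2 * R[i][j].
  (2R)[0][0] = 2 * (-3) = -6
  (2R)[0][1] = 2 * (4) = 8
  (2R)[0][2] = 2 * (-8) = -16
  (2R)[1][0] = 2 * (5) = 10
  (2R)[1][1] = 2 * (-10) = -20
  (2R)[1][2] = 2 * (-2) = -4
  (2R)[2][0] = 2 * (7) = 14
  (2R)[2][1] = 2 * (0) = 0
  (2R)[2][2] = 2 * (-5) = -10
2R =
[       -6         8       -16 ]
[       10       -20        -4 ]
[       14         0       -10 ]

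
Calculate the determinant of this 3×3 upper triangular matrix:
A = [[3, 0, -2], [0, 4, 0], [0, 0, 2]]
24

The determinant of a triangular matrix is the product of its diagonal entries (the off-diagonal entries above the diagonal do not affect it).
det(A) = (3) * (4) * (2) = 24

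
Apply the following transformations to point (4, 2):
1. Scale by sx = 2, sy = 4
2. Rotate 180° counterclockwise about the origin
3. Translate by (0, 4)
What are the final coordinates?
(-8, -4)

Step 1: Scale → (8, 8)
Step 2: Rotate 180° → (-8, -8)
Step 3: Translate → (-8, -4)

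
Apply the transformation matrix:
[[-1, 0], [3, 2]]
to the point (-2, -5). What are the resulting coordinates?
(2, -16)

Matrix multiplication:
[[-1, 0], [3, 2]] × [-2, -5]ᵀ
= [-1×-2 + 0×-5, 3×-2 + 2×-5]ᵀ
= [2.0000, -16.0000]ᵀ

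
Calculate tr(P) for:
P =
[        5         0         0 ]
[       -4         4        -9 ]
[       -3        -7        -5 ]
tr(P) = 5 + 4 - 5 = 4

The trace of a square matrix is the sum of its diagonal entries.
Diagonal entries of P: P[0][0] = 5, P[1][1] = 4, P[2][2] = -5.
tr(P) = 5 + 4 - 5 = 4.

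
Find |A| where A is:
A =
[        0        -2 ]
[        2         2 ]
det(A) = 4

For a 2×2 matrix [[a, b], [c, d]], det = a*d - b*c.
det(A) = (0)*(2) - (-2)*(2) = 0 + 4 = 4.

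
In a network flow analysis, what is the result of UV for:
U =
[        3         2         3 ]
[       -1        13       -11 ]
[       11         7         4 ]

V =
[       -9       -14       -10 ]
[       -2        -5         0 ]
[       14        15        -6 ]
UV =
[       11        -7       -48 ]
[     -171      -216        76 ]
[      -57      -129      -134 ]

Matrix multiplication: (UV)[i][j] = sum over k of U[i][k] * V[k][j].
  (UV)[0][0] = (3)*(-9) + (2)*(-2) + (3)*(14) = 11
  (UV)[0][1] = (3)*(-14) + (2)*(-5) + (3)*(15) = -7
  (UV)[0][2] = (3)*(-10) + (2)*(0) + (3)*(-6) = -48
  (UV)[1][0] = (-1)*(-9) + (13)*(-2) + (-11)*(14) = -171
  (UV)[1][1] = (-1)*(-14) + (13)*(-5) + (-11)*(15) = -216
  (UV)[1][2] = (-1)*(-10) + (13)*(0) + (-11)*(-6) = 76
  (UV)[2][0] = (11)*(-9) + (7)*(-2) + (4)*(14) = -57
  (UV)[2][1] = (11)*(-14) + (7)*(-5) + (4)*(15) = -129
  (UV)[2][2] = (11)*(-10) + (7)*(0) + (4)*(-6) = -134
UV =
[       11        -7       -48 ]
[     -171      -216        76 ]
[      -57      -129      -134 ]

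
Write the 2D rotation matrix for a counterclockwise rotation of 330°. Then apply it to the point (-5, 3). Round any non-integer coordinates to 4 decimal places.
R = [[√3/2, 1/2], [-1/2, √3/2]]; R·(-5, 3) = (-2.8301, 5.0981)

Rotation matrix formula: R(θ) = [[cos θ, -sin θ], [sin θ, cos θ]]
For θ = 330°:
cos(330°) = √3/2
sin(330°) = -1/2
R = [[√3/2, 1/2], [-1/2, √3/2]]
Apply to (-5, 3): [√3/2·-5 + (1/2)·3, -1/2·-5 + √3/2·3] = (-2.8301, 5.0981)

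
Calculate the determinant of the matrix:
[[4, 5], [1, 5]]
15

For a 2×2 matrix [[a, b], [c, d]], det = ad - bc
det = (4)(5) - (5)(1) = 20 - 5 = 15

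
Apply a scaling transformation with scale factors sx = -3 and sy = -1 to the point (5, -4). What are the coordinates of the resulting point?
(-15, 4)

Scaling matrix:
[[-3, 0], [0, -1]]
Result: (5 × -3, -4 × -1) = (-15, 4)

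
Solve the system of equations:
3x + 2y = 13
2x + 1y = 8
x = 3, y = 2

Use elimination (row reduction):
Equation 1: 3x + 2y = 13.
Equation 2: 2x + 1y = 8.
Multiply Eq1 by 2 and Eq2 by 3: 6x + 4y = 26;  6x + 3y = 24.
Subtract: (-1)y = -2, so y = 2.
Back-substitute into Eq1: 3x + 2*(2) = 13, so x = 3.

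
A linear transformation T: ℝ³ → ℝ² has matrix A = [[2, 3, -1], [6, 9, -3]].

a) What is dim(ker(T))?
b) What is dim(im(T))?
dim(ker) = 2, dim(im) = 1

Observe that row 2 = 3 × row 1 (so the rows are linearly dependent).
Thus rank(A) = 1 (only one linearly independent row).
dim(im(T)) = rank(A) = 1.
By the rank-nullity theorem applied to T: ℝ³ → ℝ², rank(A) + nullity(A) = 3 (the domain dimension), so dim(ker(T)) = 3 - 1 = 2.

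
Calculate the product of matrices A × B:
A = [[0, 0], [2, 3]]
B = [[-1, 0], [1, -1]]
[[0, 0], [1, -3]]

Matrix multiplication:
C[0][0] = 0×-1 + 0×1 = 0
C[0][1] = 0×0 + 0×-1 = 0
C[1][0] = 2×-1 + 3×1 = 1
C[1][1] = 2×0 + 3×-1 = -3
Result: [[0, 0], [1, -3]]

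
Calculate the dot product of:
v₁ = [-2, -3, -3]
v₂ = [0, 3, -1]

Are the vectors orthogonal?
-6, No

The dot product is the sum of products of corresponding components.
v₁·v₂ = (-2)*(0) + (-3)*(3) + (-3)*(-1) = 0 - 9 + 3 = -6.
Two vectors are orthogonal iff their dot product is 0; here the dot product is -6, so the vectors are not orthogonal.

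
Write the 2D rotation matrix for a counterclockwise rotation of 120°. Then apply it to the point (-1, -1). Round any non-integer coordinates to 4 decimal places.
R = [[-1/2, -√3/2], [√3/2, -1/2]]; R·(-1, -1) = (1.3660, -0.3660)

Rotation matrix formula: R(θ) = [[cos θ, -sin θ], [sin θ, cos θ]]
For θ = 120°:
cos(120°) = -1/2
sin(120°) = √3/2
R = [[-1/2, -√3/2], [√3/2, -1/2]]
Apply to (-1, -1): [-1/2·-1 + (-√3/2)·-1, √3/2·-1 + -1/2·-1] = (1.3660, -0.3660)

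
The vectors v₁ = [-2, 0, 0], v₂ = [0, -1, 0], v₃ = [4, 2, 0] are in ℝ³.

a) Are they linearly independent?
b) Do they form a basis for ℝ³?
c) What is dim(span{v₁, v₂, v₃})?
Not independent, not a basis, dim(span) = 2

Check whether v₃ can be written as a linear combination of v₁ and v₂.
v₃ = (-2)·v₁ + (-2)·v₂ = [4, 2, 0], so the three vectors are linearly dependent.
Thus they do not form a basis for ℝ³, and dim(span{v₁, v₂, v₃}) = 2 (spanned by v₁ and v₂).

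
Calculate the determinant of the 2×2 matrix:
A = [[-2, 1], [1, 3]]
-7

For A = [[a, b], [c, d]], det(A) = a*d - b*c.
det(A) = (-2)*(3) - (1)*(1) = -6 - 1 = -7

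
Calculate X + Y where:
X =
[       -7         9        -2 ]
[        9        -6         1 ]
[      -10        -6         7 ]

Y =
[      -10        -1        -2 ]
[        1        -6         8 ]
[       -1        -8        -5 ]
X + Y =
[      -17         8        -4 ]
[       10       -12         9 ]
[      -11       -14         2 ]

Matrix addition is elementwise: (X+Y)[i][j] = X[i][j] + Y[i][j].
  (X+Y)[0][0] = (-7) + (-10) = -17
  (X+Y)[0][1] = (9) + (-1) = 8
  (X+Y)[0][2] = (-2) + (-2) = -4
  (X+Y)[1][0] = (9) + (1) = 10
  (X+Y)[1][1] = (-6) + (-6) = -12
  (X+Y)[1][2] = (1) + (8) = 9
  (X+Y)[2][0] = (-10) + (-1) = -11
  (X+Y)[2][1] = (-6) + (-8) = -14
  (X+Y)[2][2] = (7) + (-5) = 2
X + Y =
[      -17         8        -4 ]
[       10       -12         9 ]
[      -11       -14         2 ]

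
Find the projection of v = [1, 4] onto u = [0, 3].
[0, 4]

The projection of v onto u is proj_u(v) = ((v·u) / (u·u)) · u.
v·u = (1)*(0) + (4)*(3) = 12.
u·u = (0)*(0) + (3)*(3) = 9.
coefficient = 12 / 9 = 4/3.
proj_u(v) = 4/3 · [0, 3] = [0, 4].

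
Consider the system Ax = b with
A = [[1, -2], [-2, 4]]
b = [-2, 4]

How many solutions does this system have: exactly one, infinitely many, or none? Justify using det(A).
Infinitely many solutions

det(A) = (1)*(4) - (-2)*(-2) = 0, so A is singular (column 2 is -2 times column 1).
b = [-2, 4] = -2 * column 1 of A, so b lies in the column space of A.
A singular matrix whose right-hand side is in its column space gives a 1-parameter family of solutions — infinitely many.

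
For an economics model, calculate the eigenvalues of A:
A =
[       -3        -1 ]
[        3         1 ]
λ = -2, 0

Solve det(A - λI) = 0. For a 2×2 matrix the characteristic equation is λ² - (trace)λ + det = 0.
trace(A) = a + d = -3 + 1 = -2.
det(A) = a*d - b*c = (-3)*(1) - (-1)*(3) = -3 + 3 = 0.
Characteristic equation: λ² - (-2)λ + (0) = 0.
Discriminant = (-2)² - 4*(0) = 4 - 0 = 4.
λ = (-2 ± √4) / 2 = (-2 ± 2) / 2 = -2, 0.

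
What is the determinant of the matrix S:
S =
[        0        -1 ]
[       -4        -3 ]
det(S) = -4

For a 2×2 matrix [[a, b], [c, d]], det = a*d - b*c.
det(S) = (0)*(-3) - (-1)*(-4) = 0 - 4 = -4.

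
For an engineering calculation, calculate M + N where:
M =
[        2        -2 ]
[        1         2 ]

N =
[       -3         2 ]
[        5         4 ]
M + N =
[       -1         0 ]
[        6         6 ]

Matrix addition is elementwise: (M+N)[i][j] = M[i][j] + N[i][j].
  (M+N)[0][0] = (2) + (-3) = -1
  (M+N)[0][1] = (-2) + (2) = 0
  (M+N)[1][0] = (1) + (5) = 6
  (M+N)[1][1] = (2) + (4) = 6
M + N =
[       -1         0 ]
[        6         6 ]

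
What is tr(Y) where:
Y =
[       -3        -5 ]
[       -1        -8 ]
tr(Y) = -3 - 8 = -11

The trace of a square matrix is the sum of its diagonal entries.
Diagonal entries of Y: Y[0][0] = -3, Y[1][1] = -8.
tr(Y) = -3 - 8 = -11.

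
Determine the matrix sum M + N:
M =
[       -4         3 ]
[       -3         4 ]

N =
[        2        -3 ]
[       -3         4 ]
M + N =
[       -2         0 ]
[       -6         8 ]

Matrix addition is elementwise: (M+N)[i][j] = M[i][j] + N[i][j].
  (M+N)[0][0] = (-4) + (2) = -2
  (M+N)[0][1] = (3) + (-3) = 0
  (M+N)[1][0] = (-3) + (-3) = -6
  (M+N)[1][1] = (4) + (4) = 8
M + N =
[       -2         0 ]
[       -6         8 ]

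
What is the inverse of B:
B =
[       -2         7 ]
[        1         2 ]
det(B) = -11
B⁻¹ =
[    -2/11      7/11 ]
[     1/11      2/11 ]

For a 2×2 matrix B = [[a, b], [c, d]] with det(B) ≠ 0, B⁻¹ = (1/det(B)) * [[d, -b], [-c, a]].
det(B) = (-2)*(2) - (7)*(1) = -4 - 7 = -11.
B⁻¹ = (1/-11) * [[2, -7], [-1, -2]].
Dividing each entry by -11 and reducing:
B⁻¹ =
[    -2/11      7/11 ]
[     1/11      2/11 ]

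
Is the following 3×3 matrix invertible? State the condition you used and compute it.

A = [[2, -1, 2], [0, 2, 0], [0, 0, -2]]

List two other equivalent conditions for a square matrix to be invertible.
Yes, invertible; det(A) = -8 ≠ 0. Equivalent conditions: rank(A) = 3; Ax = 0 has only the trivial solution; 0 is not an eigenvalue; the columns of A are linearly independent.

To check invertibility, compute det(A).
The given matrix is triangular, so det(A) equals the product of its diagonal entries = -8 ≠ 0.
Since det(A) ≠ 0, A is invertible.
Equivalent conditions for a square matrix A to be invertible:
- rank(A) = 3 (full rank).
- The homogeneous system Ax = 0 has only the trivial solution x = 0.
- 0 is not an eigenvalue of A.
- The columns (equivalently rows) of A are linearly independent.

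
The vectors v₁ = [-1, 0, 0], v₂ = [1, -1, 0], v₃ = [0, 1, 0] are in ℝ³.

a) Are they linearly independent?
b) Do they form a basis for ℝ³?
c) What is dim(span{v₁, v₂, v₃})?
Not independent, not a basis, dim(span) = 2

Check whether v₃ can be written as a linear combination of v₁ and v₂.
v₃ = (-1)·v₁ + (-1)·v₂ = [0, 1, 0], so the three vectors are linearly dependent.
Thus they do not form a basis for ℝ³, and dim(span{v₁, v₂, v₃}) = 2 (spanned by v₁ and v₂).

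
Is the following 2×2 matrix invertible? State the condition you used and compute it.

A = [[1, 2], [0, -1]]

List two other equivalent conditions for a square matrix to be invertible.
Yes, invertible; det(A) = -1 ≠ 0. Equivalent conditions: rank(A) = 2; Ax = 0 has only the trivial solution; 0 is not an eigenvalue; the columns of A are linearly independent.

To check invertibility, compute det(A).
The given matrix is triangular, so det(A) equals the product of its diagonal entries = -1 ≠ 0.
Since det(A) ≠ 0, A is invertible.
Equivalent conditions for a square matrix A to be invertible:
- rank(A) = 2 (full rank).
- The homogeneous system Ax = 0 has only the trivial solution x = 0.
- 0 is not an eigenvalue of A.
- The columns (equivalently rows) of A are linearly independent.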